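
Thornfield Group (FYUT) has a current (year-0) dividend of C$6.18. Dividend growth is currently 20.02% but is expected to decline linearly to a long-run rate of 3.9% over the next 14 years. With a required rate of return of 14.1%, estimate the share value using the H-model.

C$131.32

H-model: P₀ = D₀[(1+g_L) + H(g_S−g_L)]/(r−g_L), with H = 14/2 = 7.
P₀ = 6.18 × [(1+0.039) + 7×(0.2002−0.039)] / (0.141−0.039)
   = 6.18 × 2.1674 / 0.102 = 131.3189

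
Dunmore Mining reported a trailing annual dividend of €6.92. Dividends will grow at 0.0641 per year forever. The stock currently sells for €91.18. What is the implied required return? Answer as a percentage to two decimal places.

14.49%

Rearranging the constant-growth DDM: r = D₁/P₀ + g.
D₁ = 6.92 × (1 + 0.0641) = 7.3636.
r = 7.3636 / 91.18 + 0.0641 = 0.08076 + 0.0641 = 0.14486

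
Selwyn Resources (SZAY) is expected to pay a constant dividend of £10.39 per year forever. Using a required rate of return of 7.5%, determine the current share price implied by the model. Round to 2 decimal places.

£138.53

Zero-growth DDM (perpetuity): P₀ = D/r = 10.39 / 0.075 = 138.5333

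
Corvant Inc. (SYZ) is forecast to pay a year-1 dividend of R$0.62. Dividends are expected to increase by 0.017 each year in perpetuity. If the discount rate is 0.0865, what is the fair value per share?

R$8.92

Gordon growth model: P₀ = D₁/(r − g), with D₁ = 0.62 given directly.
P₀ = 0.6200 / (0.0865 − 0.017) = 0.6200 / 0.0695 = 8.9209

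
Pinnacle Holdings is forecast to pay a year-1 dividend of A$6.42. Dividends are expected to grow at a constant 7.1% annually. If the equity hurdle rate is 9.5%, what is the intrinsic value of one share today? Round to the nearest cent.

Gordon growth model: P₀ = D₁/(r − g), with D₁ = 6.42 given directly.
P₀ = 6.4200 / (0.095 − 0.071) = 6.4200 / 0.024 = 267.5000

A$267.50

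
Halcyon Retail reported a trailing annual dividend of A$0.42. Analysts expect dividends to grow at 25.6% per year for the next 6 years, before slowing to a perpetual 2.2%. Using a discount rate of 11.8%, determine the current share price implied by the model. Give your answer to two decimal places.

Two-stage DDM. Project D₁…D_6 at 0.256, terminal growth 0.022, discount at r = 0.118.
D_1 = 0.5275
D_2 = 0.6626
D_3 = 0.8322
D_4 = 1.0452
D_5 = 1.3128
D_6 = 1.6489
Terminal value at t=6: TV = D_7/(r−g) = 1.6851/(0.118−0.022) = 17.5536
P₀ = 0.5275/(1+0.118)^1 + 0.6626/(1+0.118)^2 + 0.8322/(1+0.118)^3 + 1.0452/(1+0.118)^4 + 1.3128/(1+0.118)^5 + 1.6489/(1+0.118)^6 + 17.5536/(1+0.118)^6 = 12.8515

A$12.85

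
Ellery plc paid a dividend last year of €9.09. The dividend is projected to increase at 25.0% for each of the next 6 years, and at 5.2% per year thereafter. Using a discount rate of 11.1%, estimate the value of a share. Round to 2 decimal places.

€412.85

Two-stage DDM. Project D₁…D_6 at 0.25, terminal growth 0.052, discount at r = 0.111.
D_1 = 11.3625
D_2 = 14.2031
D_3 = 17.7539
D_4 = 22.1924
D_5 = 27.7405
D_6 = 34.6756
Terminal value at t=6: TV = D_7/(r−g) = 36.4787/(0.111−0.052) = 618.2835
P₀ = 11.3625/(1+0.111)^1 + 14.2031/(1+0.111)^2 + 17.7539/(1+0.111)^3 + 22.1924/(1+0.111)^4 + 27.7405/(1+0.111)^5 + 34.6756/(1+0.111)^6 + 618.2835/(1+0.111)^6 = 412.8530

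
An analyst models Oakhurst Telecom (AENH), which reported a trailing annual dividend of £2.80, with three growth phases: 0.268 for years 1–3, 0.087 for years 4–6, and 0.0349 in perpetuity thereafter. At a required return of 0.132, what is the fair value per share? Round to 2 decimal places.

£58.61

Three-stage DDM. Project D₁…D_6; terminal Gordon value at t=6 with g = 0.0349; discount at r = 0.132.
D_1 = 3.5504
D_2 = 4.5019
D_3 = 5.7084
D_4 = 6.2051
D_5 = 6.7449
D_6 = 7.3317
TV_6 = 7.5876/(0.132−0.0349) = 78.1418
P₀ = Σ Dₜ/(1+r)ᵗ + TV_6/(1+r)^6 = 58.6136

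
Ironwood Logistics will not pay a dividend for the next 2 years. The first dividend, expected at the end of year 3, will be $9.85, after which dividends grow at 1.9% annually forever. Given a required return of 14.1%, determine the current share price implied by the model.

$62.02

Deferred-dividend DDM. At t=2 the remaining stream is a growing perpetuity with first payment D_3 = 9.85.
V_2 = D_3/(r−g) = 9.85/(0.141−0.019) = 80.7377
P₀ = V_2/(1+r)^2 = 80.7377/(1+0.141)^2 = 62.0162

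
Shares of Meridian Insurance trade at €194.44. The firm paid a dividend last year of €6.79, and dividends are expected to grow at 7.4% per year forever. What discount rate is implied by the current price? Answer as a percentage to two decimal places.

11.15%

Rearranging the constant-growth DDM: r = D₁/P₀ + g.
D₁ = 6.79 × (1 + 0.074) = 7.2925.
r = 7.2925 / 194.44 + 0.074 = 0.03750 + 0.074 = 0.11150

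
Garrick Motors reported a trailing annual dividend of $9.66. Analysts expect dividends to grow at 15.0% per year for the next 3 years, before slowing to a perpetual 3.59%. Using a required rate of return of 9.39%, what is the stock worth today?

Two-stage DDM. Project D₁…D_3 at 0.15, terminal growth 0.0359, discount at r = 0.0939.
D_1 = 11.1090
D_2 = 12.7753
D_3 = 14.6917
Terminal value at t=3: TV = D_4/(r−g) = 15.2191/(0.0939−0.0359) = 262.3980
P₀ = 11.1090/(1+0.0939)^1 + 12.7753/(1+0.0939)^2 + 14.6917/(1+0.0939)^3 + 262.3980/(1+0.0939)^3 = 232.5153

$232.52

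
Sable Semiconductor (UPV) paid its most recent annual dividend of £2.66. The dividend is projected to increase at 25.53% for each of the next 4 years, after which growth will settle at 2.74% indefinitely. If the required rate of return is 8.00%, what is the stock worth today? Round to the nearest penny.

Two-stage DDM. Project D₁…D_4 at 0.2553, terminal growth 0.0274, discount at r = 0.08.
D_1 = 3.3391
D_2 = 4.1916
D_3 = 5.2617
D_4 = 6.6050
Terminal value at t=4: TV = D_5/(r−g) = 6.7860/(0.08−0.0274) = 129.0107
P₀ = 3.3391/(1+0.08)^1 + 4.1916/(1+0.08)^2 + 5.2617/(1+0.08)^3 + 6.6050/(1+0.08)^4 + 129.0107/(1+0.08)^4 = 110.5438

£110.54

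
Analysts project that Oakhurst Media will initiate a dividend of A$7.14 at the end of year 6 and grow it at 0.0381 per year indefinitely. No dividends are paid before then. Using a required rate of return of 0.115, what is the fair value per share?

Deferred-dividend DDM. At t=5 the remaining stream is a growing perpetuity with first payment D_6 = 7.14.
V_5 = D_6/(r−g) = 7.14/(0.115−0.0381) = 92.8479
P₀ = V_5/(1+r)^5 = 92.8479/(1+0.115)^5 = 53.8763

A$53.88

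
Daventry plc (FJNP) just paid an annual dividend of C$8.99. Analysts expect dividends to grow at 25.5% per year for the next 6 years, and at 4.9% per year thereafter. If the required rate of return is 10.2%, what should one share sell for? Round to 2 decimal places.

Two-stage DDM. Project D₁…D_6 at 0.255, terminal growth 0.049, discount at r = 0.102.
D_1 = 11.2824
D_2 = 14.1595
D_3 = 17.7701
D_4 = 22.3015
D_5 = 27.9884
D_6 = 35.1255
Terminal value at t=6: TV = D_7/(r−g) = 36.8466/(0.102−0.049) = 695.2191
P₀ = 11.2824/(1+0.102)^1 + 14.1595/(1+0.102)^2 + 17.7701/(1+0.102)^3 + 22.3015/(1+0.102)^4 + 27.9884/(1+0.102)^5 + 35.1255/(1+0.102)^6 + 695.2191/(1+0.102)^6 = 475.3111

C$475.31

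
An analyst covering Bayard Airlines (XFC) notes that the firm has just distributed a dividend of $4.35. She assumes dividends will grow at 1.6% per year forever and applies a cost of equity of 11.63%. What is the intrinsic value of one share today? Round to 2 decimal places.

Gordon growth model: P₀ = D₁/(r − g). D₁ = 4.35 × (1 + 0.016) = 4.4196.
P₀ = 4.4196 / (0.1163 − 0.016) = 4.4196 / 0.1003 = 44.0638

$44.06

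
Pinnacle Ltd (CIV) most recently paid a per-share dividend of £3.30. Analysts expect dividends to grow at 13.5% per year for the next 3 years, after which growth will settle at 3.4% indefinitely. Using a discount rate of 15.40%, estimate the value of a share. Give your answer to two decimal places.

Two-stage DDM. Project D₁…D_3 at 0.135, terminal growth 0.034, discount at r = 0.154.
D_1 = 3.7455
D_2 = 4.2511
D_3 = 4.8250
Terminal value at t=3: TV = D_4/(r−g) = 4.9891/(0.154−0.034) = 41.5758
P₀ = 3.7455/(1+0.154)^1 + 4.2511/(1+0.154)^2 + 4.8250/(1+0.154)^3 + 41.5758/(1+0.154)^3 = 36.6311

£36.63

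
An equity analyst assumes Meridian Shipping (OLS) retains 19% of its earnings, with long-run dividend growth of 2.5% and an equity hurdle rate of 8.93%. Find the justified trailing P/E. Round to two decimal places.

Payout ratio b = 1 − 0.19 = 0.81.
Justified trailing P/E = b(1+g)/(r−g) = 0.81×(1+0.025)/(0.0893−0.025) = 12.9121

12.91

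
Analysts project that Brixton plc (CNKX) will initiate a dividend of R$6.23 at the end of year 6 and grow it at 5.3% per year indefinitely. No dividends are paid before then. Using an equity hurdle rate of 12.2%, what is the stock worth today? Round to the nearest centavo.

Deferred-dividend DDM. At t=5 the remaining stream is a growing perpetuity with first payment D_6 = 6.23.
V_5 = D_6/(r−g) = 6.23/(0.122−0.053) = 90.2899
P₀ = V_5/(1+r)^5 = 90.2899/(1+0.122)^5 = 50.7779

R$50.78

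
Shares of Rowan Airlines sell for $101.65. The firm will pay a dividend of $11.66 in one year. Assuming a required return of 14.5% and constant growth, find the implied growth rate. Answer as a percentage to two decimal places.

3.03%

From P₀ = D₁/(r − g), the implied growth is g = r − D₁/P₀.
g = 0.145 − 11.66/101.65 = 0.145 − 0.11471 = 0.03029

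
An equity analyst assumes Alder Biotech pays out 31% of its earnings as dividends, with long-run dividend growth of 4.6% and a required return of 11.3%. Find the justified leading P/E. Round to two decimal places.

Justified leading P/E = b/(r−g) = 0.31/(0.113−0.046) = 4.6269

4.63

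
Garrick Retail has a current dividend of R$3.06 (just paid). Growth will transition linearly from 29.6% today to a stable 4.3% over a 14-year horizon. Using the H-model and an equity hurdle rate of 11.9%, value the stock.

R$113.30

H-model: P₀ = D₀[(1+g_L) + H(g_S−g_L)]/(r−g_L), with H = 14/2 = 7.
P₀ = 3.06 × [(1+0.043) + 7×(0.296−0.043)] / (0.119−0.043)
   = 3.06 × 2.8140 / 0.076 = 113.3005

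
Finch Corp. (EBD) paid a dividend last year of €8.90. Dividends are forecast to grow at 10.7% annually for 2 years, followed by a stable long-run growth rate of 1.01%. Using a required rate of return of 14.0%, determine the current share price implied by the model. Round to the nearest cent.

€82.29

Two-stage DDM. Project D₁…D_2 at 0.107, terminal growth 0.0101, discount at r = 0.14.
D_1 = 9.8523
D_2 = 10.9065
Terminal value at t=2: TV = D_3/(r−g) = 11.0167/(0.14−0.0101) = 84.8087
P₀ = 9.8523/(1+0.14)^1 + 10.9065/(1+0.14)^2 + 84.8087/(1+0.14)^2 = 82.2921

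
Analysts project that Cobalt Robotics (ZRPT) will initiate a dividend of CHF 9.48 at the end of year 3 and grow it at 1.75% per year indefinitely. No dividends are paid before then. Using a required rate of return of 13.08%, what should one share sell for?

CHF 65.43

Deferred-dividend DDM. At t=2 the remaining stream is a growing perpetuity with first payment D_3 = 9.48.
V_2 = D_3/(r−g) = 9.48/(0.1308−0.0175) = 83.6717
P₀ = V_2/(1+r)^2 = 83.6717/(1+0.1308)^2 = 65.4345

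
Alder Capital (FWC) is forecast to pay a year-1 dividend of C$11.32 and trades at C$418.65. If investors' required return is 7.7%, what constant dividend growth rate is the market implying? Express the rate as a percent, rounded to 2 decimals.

5.00%

From P₀ = D₁/(r − g), the implied growth is g = r − D₁/P₀.
g = 0.077 − 11.32/418.65 = 0.077 − 0.02704 = 0.04996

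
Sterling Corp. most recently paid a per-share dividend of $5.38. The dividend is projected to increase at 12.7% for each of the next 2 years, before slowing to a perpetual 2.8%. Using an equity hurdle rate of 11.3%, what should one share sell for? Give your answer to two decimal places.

$77.68

Two-stage DDM. Project D₁…D_2 at 0.127, terminal growth 0.028, discount at r = 0.113.
D_1 = 6.0633
D_2 = 6.8333
Terminal value at t=2: TV = D_3/(r−g) = 7.0246/(0.113−0.028) = 82.6427
P₀ = 6.0633/(1+0.113)^1 + 6.8333/(1+0.113)^2 + 82.6427/(1+0.113)^2 = 77.6774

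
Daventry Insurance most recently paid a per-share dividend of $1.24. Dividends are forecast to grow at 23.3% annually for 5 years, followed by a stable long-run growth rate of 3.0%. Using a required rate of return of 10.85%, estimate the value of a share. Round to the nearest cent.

Two-stage DDM. Project D₁…D_5 at 0.233, terminal growth 0.03, discount at r = 0.1085.
D_1 = 1.5289
D_2 = 1.8852
D_3 = 2.3244
D_4 = 2.8660
D_5 = 3.5338
Terminal value at t=5: TV = D_6/(r−g) = 3.6398/(0.1085−0.03) = 46.3665
P₀ = 1.5289/(1+0.1085)^1 + 1.8852/(1+0.1085)^2 + 2.3244/(1+0.1085)^3 + 2.8660/(1+0.1085)^4 + 3.5338/(1+0.1085)^5 + 46.3665/(1+0.1085)^5 = 36.3324

$36.33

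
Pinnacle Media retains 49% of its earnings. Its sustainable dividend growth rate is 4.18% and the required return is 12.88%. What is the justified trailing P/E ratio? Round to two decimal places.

6.11

Payout ratio b = 1 − 0.49 = 0.51.
Justified trailing P/E = b(1+g)/(r−g) = 0.51×(1+0.0418)/(0.1288−0.0418) = 6.1071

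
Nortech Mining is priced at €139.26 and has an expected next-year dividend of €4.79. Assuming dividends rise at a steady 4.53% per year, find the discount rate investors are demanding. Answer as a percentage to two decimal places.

7.97%

Rearranging the constant-growth DDM: r = D₁/P₀ + g.
r = 4.7900 / 139.26 + 0.0453 = 0.03440 + 0.0453 = 0.07970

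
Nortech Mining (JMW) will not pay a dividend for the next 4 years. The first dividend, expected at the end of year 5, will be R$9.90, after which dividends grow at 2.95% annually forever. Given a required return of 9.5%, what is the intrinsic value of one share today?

Deferred-dividend DDM. At t=4 the remaining stream is a growing perpetuity with first payment D_5 = 9.90.
V_4 = D_5/(r−g) = 9.90/(0.095−0.0295) = 151.1450
P₀ = V_4/(1+r)^4 = 151.1450/(1+0.095)^4 = 105.1326

R$105.13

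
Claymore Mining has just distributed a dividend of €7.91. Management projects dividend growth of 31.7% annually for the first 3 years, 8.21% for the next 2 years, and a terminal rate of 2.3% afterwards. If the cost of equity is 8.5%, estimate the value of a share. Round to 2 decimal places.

€295.75

Three-stage DDM. Project D₁…D_5; terminal Gordon value at t=5 with g = 0.023; discount at r = 0.085.
D_1 = 10.4175
D_2 = 13.7198
D_3 = 18.0690
D_4 = 19.5525
D_5 = 21.1577
TV_5 = 21.6443/(0.085−0.023) = 349.1022
P₀ = Σ Dₜ/(1+r)ᵗ + TV_5/(1+r)^5 = 295.7503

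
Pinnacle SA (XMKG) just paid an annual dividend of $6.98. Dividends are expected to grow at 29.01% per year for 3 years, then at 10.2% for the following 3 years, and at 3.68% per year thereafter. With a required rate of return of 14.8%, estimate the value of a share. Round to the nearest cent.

Three-stage DDM. Project D₁…D_6; terminal Gordon value at t=6 with g = 0.0368; discount at r = 0.148.
D_1 = 9.0049
D_2 = 11.6172
D_3 = 14.9874
D_4 = 16.5161
D_5 = 18.2007
D_6 = 20.0572
TV_6 = 20.7953/(0.148−0.0368) = 187.0081
P₀ = Σ Dₜ/(1+r)ᵗ + TV_6/(1+r)^6 = 135.6620

$135.66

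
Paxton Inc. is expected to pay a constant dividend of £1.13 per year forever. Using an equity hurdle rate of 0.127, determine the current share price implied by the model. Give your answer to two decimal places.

£8.90

Zero-growth DDM (perpetuity): P₀ = D/r = 1.13 / 0.127 = 8.8976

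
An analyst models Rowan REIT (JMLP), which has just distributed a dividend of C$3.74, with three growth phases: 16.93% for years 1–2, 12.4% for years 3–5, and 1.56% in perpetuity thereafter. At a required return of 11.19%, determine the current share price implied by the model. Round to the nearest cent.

C$65.81

Three-stage DDM. Project D₁…D_5; terminal Gordon value at t=5 with g = 0.0156; discount at r = 0.1119.
D_1 = 4.3732
D_2 = 5.1136
D_3 = 5.7476
D_4 = 6.4604
D_5 = 7.2614
TV_5 = 7.3747/(0.1119−0.0156) = 76.5806
P₀ = Σ Dₜ/(1+r)ᵗ + TV_5/(1+r)^5 = 65.8094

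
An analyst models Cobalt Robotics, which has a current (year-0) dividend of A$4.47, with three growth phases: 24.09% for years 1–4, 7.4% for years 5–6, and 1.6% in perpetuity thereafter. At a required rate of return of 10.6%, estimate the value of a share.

A$113.00

Three-stage DDM. Project D₁…D_6; terminal Gordon value at t=6 with g = 0.016; discount at r = 0.106.
D_1 = 5.5468
D_2 = 6.8831
D_3 = 8.5412
D_4 = 10.5988
D_5 = 11.3831
D_6 = 12.2254
TV_6 = 12.4210/(0.106−0.016) = 138.0112
P₀ = Σ Dₜ/(1+r)ᵗ + TV_6/(1+r)^6 = 112.9984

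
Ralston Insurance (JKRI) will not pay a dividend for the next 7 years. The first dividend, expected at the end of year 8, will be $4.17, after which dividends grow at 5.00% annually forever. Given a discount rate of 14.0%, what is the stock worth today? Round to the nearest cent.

Deferred-dividend DDM. At t=7 the remaining stream is a growing perpetuity with first payment D_8 = 4.17.
V_7 = D_8/(r−g) = 4.17/(0.14−0.05) = 46.3333
P₀ = V_7/(1+r)^7 = 46.3333/(1+0.14)^7 = 18.5165

$18.52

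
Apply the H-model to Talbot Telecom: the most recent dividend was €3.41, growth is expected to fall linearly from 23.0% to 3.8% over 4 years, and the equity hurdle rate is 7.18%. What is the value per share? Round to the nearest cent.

H-model: P₀ = D₀[(1+g_L) + H(g_S−g_L)]/(r−g_L), with H = 4/2 = 2.
P₀ = 3.41 × [(1+0.038) + 2×(0.23−0.038)] / (0.0718−0.038)
   = 3.41 × 1.4220 / 0.0338 = 143.4621

€143.46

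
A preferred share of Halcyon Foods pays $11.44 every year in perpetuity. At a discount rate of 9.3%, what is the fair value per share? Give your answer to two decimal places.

$123.01

Zero-growth DDM (perpetuity): P₀ = D/r = 11.44 / 0.093 = 123.0108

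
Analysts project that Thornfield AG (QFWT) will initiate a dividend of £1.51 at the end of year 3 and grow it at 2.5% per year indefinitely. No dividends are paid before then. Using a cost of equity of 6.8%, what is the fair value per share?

Deferred-dividend DDM. At t=2 the remaining stream is a growing perpetuity with first payment D_3 = 1.51.
V_2 = D_3/(r−g) = 1.51/(0.068−0.025) = 35.1163
P₀ = V_2/(1+r)^2 = 35.1163/(1+0.068)^2 = 30.7869

£30.79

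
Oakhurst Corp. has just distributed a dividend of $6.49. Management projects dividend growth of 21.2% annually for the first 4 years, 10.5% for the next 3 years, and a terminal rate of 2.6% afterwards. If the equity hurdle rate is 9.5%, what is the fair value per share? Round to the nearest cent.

Three-stage DDM. Project D₁…D_7; terminal Gordon value at t=7 with g = 0.026; discount at r = 0.095.
D_1 = 7.8659
D_2 = 9.5334
D_3 = 11.5545
D_4 = 14.0041
D_5 = 15.4745
D_6 = 17.0994
D_7 = 18.8948
TV_7 = 19.3861/(0.095−0.026) = 280.9573
P₀ = Σ Dₜ/(1+r)ᵗ + TV_7/(1+r)^7 = 212.2830

$212.28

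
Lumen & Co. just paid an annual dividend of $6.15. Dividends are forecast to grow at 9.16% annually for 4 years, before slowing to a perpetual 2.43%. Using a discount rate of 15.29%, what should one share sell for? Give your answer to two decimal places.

$60.87

Two-stage DDM. Project D₁…D_4 at 0.0916, terminal growth 0.0243, discount at r = 0.1529.
D_1 = 6.7133
D_2 = 7.3283
D_3 = 7.9996
D_4 = 8.7323
Terminal value at t=4: TV = D_5/(r−g) = 8.9445/(0.1529−0.0243) = 69.5529
P₀ = 6.7133/(1+0.1529)^1 + 7.3283/(1+0.1529)^2 + 7.9996/(1+0.1529)^3 + 8.7323/(1+0.1529)^4 + 69.5529/(1+0.1529)^4 = 60.8678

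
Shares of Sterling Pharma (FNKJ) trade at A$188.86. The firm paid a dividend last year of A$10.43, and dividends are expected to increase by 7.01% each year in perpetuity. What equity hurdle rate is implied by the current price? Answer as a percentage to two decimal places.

Rearranging the constant-growth DDM: r = D₁/P₀ + g.
D₁ = 10.43 × (1 + 0.0701) = 11.1611.
r = 11.1611 / 188.86 + 0.0701 = 0.05910 + 0.0701 = 0.12920

12.92%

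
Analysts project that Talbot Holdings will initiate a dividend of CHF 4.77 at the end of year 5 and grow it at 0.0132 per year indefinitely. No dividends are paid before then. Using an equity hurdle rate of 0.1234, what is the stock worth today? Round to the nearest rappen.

Deferred-dividend DDM. At t=4 the remaining stream is a growing perpetuity with first payment D_5 = 4.77.
V_4 = D_5/(r−g) = 4.77/(0.1234−0.0132) = 43.2849
P₀ = V_4/(1+r)^4 = 43.2849/(1+0.1234)^4 = 27.1768

CHF 27.18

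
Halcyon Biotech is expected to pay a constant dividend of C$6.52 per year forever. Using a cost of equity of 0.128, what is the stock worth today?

Zero-growth DDM (perpetuity): P₀ = D/r = 6.52 / 0.128 = 50.9375

C$50.94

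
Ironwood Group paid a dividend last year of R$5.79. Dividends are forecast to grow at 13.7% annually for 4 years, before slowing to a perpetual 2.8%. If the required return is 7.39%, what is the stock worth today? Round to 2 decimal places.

Two-stage DDM. Project D₁…D_4 at 0.137, terminal growth 0.028, discount at r = 0.0739.
D_1 = 6.5832
D_2 = 7.4851
D_3 = 8.5106
D_4 = 9.6765
Terminal value at t=4: TV = D_5/(r−g) = 9.9475/(0.0739−0.028) = 216.7209
P₀ = 6.5832/(1+0.0739)^1 + 7.4851/(1+0.0739)^2 + 8.5106/(1+0.0739)^3 + 9.6765/(1+0.0739)^4 + 216.7209/(1+0.0739)^4 = 189.7146

R$189.71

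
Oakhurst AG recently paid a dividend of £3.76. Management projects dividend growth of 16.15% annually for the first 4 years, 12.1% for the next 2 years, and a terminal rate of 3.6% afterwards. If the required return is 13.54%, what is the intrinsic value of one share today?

Three-stage DDM. Project D₁…D_6; terminal Gordon value at t=6 with g = 0.036; discount at r = 0.1354.
D_1 = 4.3672
D_2 = 5.0725
D_3 = 5.8918
D_4 = 6.8433
D_5 = 7.6713
D_6 = 8.5996
TV_6 = 8.9091/(0.1354−0.036) = 89.6292
P₀ = Σ Dₜ/(1+r)ᵗ + TV_6/(1+r)^6 = 65.8406

£65.84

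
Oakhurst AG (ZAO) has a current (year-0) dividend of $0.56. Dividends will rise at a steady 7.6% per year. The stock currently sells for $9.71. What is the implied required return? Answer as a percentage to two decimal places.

13.81%

Rearranging the constant-growth DDM: r = D₁/P₀ + g.
D₁ = 0.56 × (1 + 0.076) = 0.6026.
r = 0.6026 / 9.71 + 0.076 = 0.06206 + 0.076 = 0.13806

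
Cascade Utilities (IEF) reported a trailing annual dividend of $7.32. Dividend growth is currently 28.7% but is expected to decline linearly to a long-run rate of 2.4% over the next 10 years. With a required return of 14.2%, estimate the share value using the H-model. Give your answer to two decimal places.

H-model: P₀ = D₀[(1+g_L) + H(g_S−g_L)]/(r−g_L), with H = 10/2 = 5.
P₀ = 7.32 × [(1+0.024) + 5×(0.287−0.024)] / (0.142−0.024)
   = 7.32 × 2.3390 / 0.118 = 145.0973

$145.10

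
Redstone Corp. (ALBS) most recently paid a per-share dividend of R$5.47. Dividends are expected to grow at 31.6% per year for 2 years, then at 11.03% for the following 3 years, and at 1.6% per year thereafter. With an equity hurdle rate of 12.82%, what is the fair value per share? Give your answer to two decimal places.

Three-stage DDM. Project D₁…D_5; terminal Gordon value at t=5 with g = 0.016; discount at r = 0.1282.
D_1 = 7.1985
D_2 = 9.4733
D_3 = 10.5182
D_4 = 11.6783
D_5 = 12.9664
TV_5 = 13.1739/(0.1282−0.016) = 117.4143
P₀ = Σ Dₜ/(1+r)ᵗ + TV_5/(1+r)^5 = 99.6878

R$99.69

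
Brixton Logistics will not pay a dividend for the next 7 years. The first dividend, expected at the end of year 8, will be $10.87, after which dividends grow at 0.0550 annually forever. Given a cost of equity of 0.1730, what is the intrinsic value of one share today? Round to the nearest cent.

Deferred-dividend DDM. At t=7 the remaining stream is a growing perpetuity with first payment D_8 = 10.87.
V_7 = D_8/(r−g) = 10.87/(0.173−0.055) = 92.1186
P₀ = V_7/(1+r)^7 = 92.1186/(1+0.173)^7 = 30.1482

$30.15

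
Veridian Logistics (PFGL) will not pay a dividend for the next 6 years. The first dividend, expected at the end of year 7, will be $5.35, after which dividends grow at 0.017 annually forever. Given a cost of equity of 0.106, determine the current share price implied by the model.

Deferred-dividend DDM. At t=6 the remaining stream is a growing perpetuity with first payment D_7 = 5.35.
V_6 = D_7/(r−g) = 5.35/(0.106−0.017) = 60.1124
P₀ = V_6/(1+r)^6 = 60.1124/(1+0.106)^6 = 32.8423

$32.84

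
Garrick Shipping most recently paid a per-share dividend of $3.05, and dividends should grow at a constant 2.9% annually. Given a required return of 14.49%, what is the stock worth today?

$27.08

Gordon growth model: P₀ = D₁/(r − g). D₁ = 3.05 × (1 + 0.029) = 3.1384.
P₀ = 3.1384 / (0.1449 − 0.029) = 3.1384 / 0.1159 = 27.0789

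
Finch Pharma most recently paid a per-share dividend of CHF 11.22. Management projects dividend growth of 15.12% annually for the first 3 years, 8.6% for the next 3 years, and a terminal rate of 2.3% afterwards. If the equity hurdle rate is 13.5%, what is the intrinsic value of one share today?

Three-stage DDM. Project D₁…D_6; terminal Gordon value at t=6 with g = 0.023; discount at r = 0.135.
D_1 = 12.9165
D_2 = 14.8694
D_3 = 17.1177
D_4 = 18.5898
D_5 = 20.1885
D_6 = 21.9248
TV_6 = 22.4290/(0.135−0.023) = 200.2591
P₀ = Σ Dₜ/(1+r)ᵗ + TV_6/(1+r)^6 = 160.4794

CHF 160.48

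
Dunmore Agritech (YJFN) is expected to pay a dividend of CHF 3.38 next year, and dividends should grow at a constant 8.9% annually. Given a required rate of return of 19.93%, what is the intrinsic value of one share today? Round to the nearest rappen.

CHF 30.64

Gordon growth model: P₀ = D₁/(r − g), with D₁ = 3.38 given directly.
P₀ = 3.3800 / (0.1993 − 0.089) = 3.3800 / 0.1103 = 30.6437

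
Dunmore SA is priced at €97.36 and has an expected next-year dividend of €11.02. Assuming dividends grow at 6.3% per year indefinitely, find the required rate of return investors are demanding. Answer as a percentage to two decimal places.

Rearranging the constant-growth DDM: r = D₁/P₀ + g.
r = 11.0200 / 97.36 + 0.063 = 0.11319 + 0.063 = 0.17619

17.62%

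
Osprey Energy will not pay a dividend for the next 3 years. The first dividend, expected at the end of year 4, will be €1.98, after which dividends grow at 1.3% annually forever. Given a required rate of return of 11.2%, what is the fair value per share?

Deferred-dividend DDM. At t=3 the remaining stream is a growing perpetuity with first payment D_4 = 1.98.
V_3 = D_4/(r−g) = 1.98/(0.112−0.013) = 20.0000
P₀ = V_3/(1+r)^3 = 20.0000/(1+0.112)^3 = 14.5451

€14.55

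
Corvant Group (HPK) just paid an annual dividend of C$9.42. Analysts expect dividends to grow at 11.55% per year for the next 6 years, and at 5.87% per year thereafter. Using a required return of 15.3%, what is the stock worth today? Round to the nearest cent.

C$137.15

Two-stage DDM. Project D₁…D_6 at 0.1155, terminal growth 0.0587, discount at r = 0.153.
D_1 = 10.5080
D_2 = 11.7217
D_3 = 13.0755
D_4 = 14.5858
D_5 = 16.2704
D_6 = 18.1497
Terminal value at t=6: TV = D_7/(r−g) = 19.2150/(0.153−0.0587) = 203.7650
P₀ = 10.5080/(1+0.153)^1 + 11.7217/(1+0.153)^2 + 13.0755/(1+0.153)^3 + 14.5858/(1+0.153)^4 + 16.2704/(1+0.153)^5 + 18.1497/(1+0.153)^6 + 203.7650/(1+0.153)^6 = 137.1506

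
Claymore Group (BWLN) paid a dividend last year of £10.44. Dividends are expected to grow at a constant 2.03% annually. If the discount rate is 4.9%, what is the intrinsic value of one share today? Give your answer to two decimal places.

£371.15

Gordon growth model: P₀ = D₁/(r − g). D₁ = 10.44 × (1 + 0.0203) = 10.6519.
P₀ = 10.6519 / (0.049 − 0.0203) = 10.6519 / 0.0287 = 371.1475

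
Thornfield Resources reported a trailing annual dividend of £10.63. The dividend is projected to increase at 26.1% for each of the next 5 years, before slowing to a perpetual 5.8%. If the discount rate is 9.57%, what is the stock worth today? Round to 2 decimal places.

Two-stage DDM. Project D₁…D_5 at 0.261, terminal growth 0.058, discount at r = 0.0957.
D_1 = 13.4044
D_2 = 16.9030
D_3 = 21.3147
D_4 = 26.8778
D_5 = 33.8929
Terminal value at t=5: TV = D_6/(r−g) = 35.8587/(0.0957−0.058) = 951.1588
P₀ = 13.4044/(1+0.0957)^1 + 16.9030/(1+0.0957)^2 + 21.3147/(1+0.0957)^3 + 26.8778/(1+0.0957)^4 + 33.8929/(1+0.0957)^5 + 951.1588/(1+0.0957)^5 = 684.8999

£684.90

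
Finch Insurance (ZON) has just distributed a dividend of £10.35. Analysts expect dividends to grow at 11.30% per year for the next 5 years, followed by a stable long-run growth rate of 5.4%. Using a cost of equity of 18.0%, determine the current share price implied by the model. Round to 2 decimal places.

£108.21

Two-stage DDM. Project D₁…D_5 at 0.113, terminal growth 0.054, discount at r = 0.18.
D_1 = 11.5195
D_2 = 12.8213
D_3 = 14.2701
D_4 = 15.8826
D_5 = 17.6773
Terminal value at t=5: TV = D_6/(r−g) = 18.6319/(0.18−0.054) = 147.8721
P₀ = 11.5195/(1+0.18)^1 + 12.8213/(1+0.18)^2 + 14.2701/(1+0.18)^3 + 15.8826/(1+0.18)^4 + 17.6773/(1+0.18)^5 + 147.8721/(1+0.18)^5 = 108.2108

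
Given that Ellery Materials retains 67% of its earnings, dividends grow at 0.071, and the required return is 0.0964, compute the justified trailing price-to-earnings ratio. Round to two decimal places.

13.91

Payout ratio b = 1 − 0.67 = 0.33.
Justified trailing P/E = b(1+g)/(r−g) = 0.33×(1+0.071)/(0.0964−0.071) = 13.9146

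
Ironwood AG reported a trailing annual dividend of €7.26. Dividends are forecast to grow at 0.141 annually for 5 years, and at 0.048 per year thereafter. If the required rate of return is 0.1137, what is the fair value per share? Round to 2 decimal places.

€169.77

Two-stage DDM. Project D₁…D_5 at 0.141, terminal growth 0.048, discount at r = 0.1137.
D_1 = 8.2837
D_2 = 9.4517
D_3 = 10.7843
D_4 = 12.3049
D_5 = 14.0399
Terminal value at t=5: TV = D_6/(r−g) = 14.7138/(0.1137−0.048) = 223.9550
P₀ = 8.2837/(1+0.1137)^1 + 9.4517/(1+0.1137)^2 + 10.7843/(1+0.1137)^3 + 12.3049/(1+0.1137)^4 + 14.0399/(1+0.1137)^5 + 223.9550/(1+0.1137)^5 = 169.7716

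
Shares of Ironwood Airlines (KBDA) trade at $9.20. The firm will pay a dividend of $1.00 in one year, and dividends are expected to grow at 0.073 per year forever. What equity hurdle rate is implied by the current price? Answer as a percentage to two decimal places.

Rearranging the constant-growth DDM: r = D₁/P₀ + g.
r = 1.0000 / 9.20 + 0.073 = 0.10870 + 0.073 = 0.18170

18.17%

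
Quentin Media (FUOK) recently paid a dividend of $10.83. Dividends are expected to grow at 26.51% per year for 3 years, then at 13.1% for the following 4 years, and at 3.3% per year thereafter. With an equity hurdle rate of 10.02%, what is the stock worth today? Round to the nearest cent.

Three-stage DDM. Project D₁…D_7; terminal Gordon value at t=7 with g = 0.033; discount at r = 0.1002.
D_1 = 13.7010
D_2 = 17.3332
D_3 = 21.9282
D_4 = 24.8008
D_5 = 28.0497
D_6 = 31.7242
D_7 = 35.8801
TV_7 = 37.0641/(0.1002−0.033) = 551.5495
P₀ = Σ Dₜ/(1+r)ᵗ + TV_7/(1+r)^7 = 396.5156

$396.52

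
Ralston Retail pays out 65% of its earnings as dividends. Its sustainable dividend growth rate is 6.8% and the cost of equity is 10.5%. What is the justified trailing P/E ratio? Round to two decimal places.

Justified trailing P/E = b(1+g)/(r−g) = 0.65×(1+0.068)/(0.105−0.068) = 18.7622

18.76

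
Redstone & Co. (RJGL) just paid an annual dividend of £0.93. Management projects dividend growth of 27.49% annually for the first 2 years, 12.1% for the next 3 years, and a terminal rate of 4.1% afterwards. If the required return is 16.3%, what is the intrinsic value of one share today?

£13.79

Three-stage DDM. Project D₁…D_5; terminal Gordon value at t=5 with g = 0.041; discount at r = 0.163.
D_1 = 1.1857
D_2 = 1.5116
D_3 = 1.6945
D_4 = 1.8995
D_5 = 2.1294
TV_5 = 2.2167/(0.163−0.041) = 18.1695
P₀ = Σ Dₜ/(1+r)ᵗ + TV_5/(1+r)^5 = 13.7931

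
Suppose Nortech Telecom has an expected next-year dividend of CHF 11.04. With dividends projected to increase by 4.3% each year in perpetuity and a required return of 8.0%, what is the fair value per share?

Gordon growth model: P₀ = D₁/(r − g), with D₁ = 11.04 given directly.
P₀ = 11.0400 / (0.08 − 0.043) = 11.0400 / 0.037 = 298.3784

CHF 298.38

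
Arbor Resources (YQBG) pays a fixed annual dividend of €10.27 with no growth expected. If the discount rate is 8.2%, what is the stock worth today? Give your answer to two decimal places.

€125.24

Zero-growth DDM (perpetuity): P₀ = D/r = 10.27 / 0.082 = 125.2439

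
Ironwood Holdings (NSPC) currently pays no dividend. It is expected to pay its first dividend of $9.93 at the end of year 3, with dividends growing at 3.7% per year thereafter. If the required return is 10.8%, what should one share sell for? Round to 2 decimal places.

$113.92

Deferred-dividend DDM. At t=2 the remaining stream is a growing perpetuity with first payment D_3 = 9.93.
V_2 = D_3/(r−g) = 9.93/(0.108−0.037) = 139.8592
P₀ = V_2/(1+r)^2 = 139.8592/(1+0.108)^2 = 113.9230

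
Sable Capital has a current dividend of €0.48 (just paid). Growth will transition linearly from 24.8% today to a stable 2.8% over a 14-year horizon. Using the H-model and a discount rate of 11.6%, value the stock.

H-model: P₀ = D₀[(1+g_L) + H(g_S−g_L)]/(r−g_L), with H = 14/2 = 7.
P₀ = 0.48 × [(1+0.028) + 7×(0.248−0.028)] / (0.116−0.028)
   = 0.48 × 2.5680 / 0.088 = 14.0073

€14.01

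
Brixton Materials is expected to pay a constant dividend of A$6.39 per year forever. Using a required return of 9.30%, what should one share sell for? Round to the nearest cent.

Zero-growth DDM (perpetuity): P₀ = D/r = 6.39 / 0.093 = 68.7097

A$68.71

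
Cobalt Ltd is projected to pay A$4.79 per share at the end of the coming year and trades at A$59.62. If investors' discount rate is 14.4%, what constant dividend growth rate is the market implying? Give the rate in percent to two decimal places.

From P₀ = D₁/(r − g), the implied growth is g = r − D₁/P₀.
g = 0.144 − 4.79/59.62 = 0.144 − 0.08034 = 0.06366

6.37%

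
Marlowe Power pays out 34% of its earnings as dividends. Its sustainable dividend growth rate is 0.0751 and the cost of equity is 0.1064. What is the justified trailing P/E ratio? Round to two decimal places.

Justified trailing P/E = b(1+g)/(r−g) = 0.34×(1+0.0751)/(0.1064−0.0751) = 11.6784

11.68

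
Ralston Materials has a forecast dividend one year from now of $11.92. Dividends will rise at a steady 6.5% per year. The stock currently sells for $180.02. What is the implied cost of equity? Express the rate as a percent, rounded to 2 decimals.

Rearranging the constant-growth DDM: r = D₁/P₀ + g.
r = 11.9200 / 180.02 + 0.065 = 0.06621 + 0.065 = 0.13121

13.12%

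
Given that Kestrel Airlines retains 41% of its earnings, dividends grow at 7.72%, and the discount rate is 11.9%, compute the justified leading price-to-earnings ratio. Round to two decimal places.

Payout ratio b = 1 − 0.41 = 0.59.
Justified leading P/E = b/(r−g) = 0.59/(0.119−0.0772) = 14.1148

14.11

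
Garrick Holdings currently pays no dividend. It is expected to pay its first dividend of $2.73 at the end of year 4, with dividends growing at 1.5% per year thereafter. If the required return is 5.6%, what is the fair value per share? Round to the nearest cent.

$56.54

Deferred-dividend DDM. At t=3 the remaining stream is a growing perpetuity with first payment D_4 = 2.73.
V_3 = D_4/(r−g) = 2.73/(0.056−0.015) = 66.5854
P₀ = V_3/(1+r)^3 = 66.5854/(1+0.056)^3 = 56.5441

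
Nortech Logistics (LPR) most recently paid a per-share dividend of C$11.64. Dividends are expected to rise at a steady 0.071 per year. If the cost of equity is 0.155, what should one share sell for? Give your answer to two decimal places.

Gordon growth model: P₀ = D₁/(r − g). D₁ = 11.64 × (1 + 0.071) = 12.4664.
P₀ = 12.4664 / (0.155 − 0.071) = 12.4664 / 0.084 = 148.4100

C$148.41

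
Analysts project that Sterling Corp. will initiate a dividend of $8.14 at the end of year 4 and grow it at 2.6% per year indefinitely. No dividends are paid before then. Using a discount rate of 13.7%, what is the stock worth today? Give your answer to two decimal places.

$49.89

Deferred-dividend DDM. At t=3 the remaining stream is a growing perpetuity with first payment D_4 = 8.14.
V_3 = D_4/(r−g) = 8.14/(0.137−0.026) = 73.3333
P₀ = V_3/(1+r)^3 = 73.3333/(1+0.137)^3 = 49.8907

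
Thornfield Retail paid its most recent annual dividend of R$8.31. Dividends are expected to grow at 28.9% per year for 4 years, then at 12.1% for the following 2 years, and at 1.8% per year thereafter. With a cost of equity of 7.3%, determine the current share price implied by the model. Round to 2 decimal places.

R$440.29

Three-stage DDM. Project D₁…D_6; terminal Gordon value at t=6 with g = 0.018; discount at r = 0.073.
D_1 = 10.7116
D_2 = 13.8072
D_3 = 17.7975
D_4 = 22.9410
D_5 = 25.7169
D_6 = 28.8286
TV_6 = 29.3475/(0.073−0.018) = 533.5916
P₀ = Σ Dₜ/(1+r)ᵗ + TV_6/(1+r)^6 = 440.2907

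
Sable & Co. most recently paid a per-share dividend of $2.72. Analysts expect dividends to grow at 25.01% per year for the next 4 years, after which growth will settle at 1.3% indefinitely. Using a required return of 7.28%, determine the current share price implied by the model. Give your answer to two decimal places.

$101.14

Two-stage DDM. Project D₁…D_4 at 0.2501, terminal growth 0.013, discount at r = 0.0728.
D_1 = 3.4003
D_2 = 4.2507
D_3 = 5.3138
D_4 = 6.6428
Terminal value at t=4: TV = D_5/(r−g) = 6.7291/(0.0728−0.013) = 112.5269
P₀ = 3.4003/(1+0.0728)^1 + 4.2507/(1+0.0728)^2 + 5.3138/(1+0.0728)^3 + 6.6428/(1+0.0728)^4 + 112.5269/(1+0.0728)^4 = 101.1351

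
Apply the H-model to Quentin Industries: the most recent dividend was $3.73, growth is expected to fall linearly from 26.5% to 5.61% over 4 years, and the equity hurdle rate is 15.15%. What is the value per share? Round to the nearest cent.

$57.63

H-model: P₀ = D₀[(1+g_L) + H(g_S−g_L)]/(r−g_L), with H = 4/2 = 2.
P₀ = 3.73 × [(1+0.0561) + 2×(0.265−0.0561)] / (0.1515−0.0561)
   = 3.73 × 1.4739 / 0.0954 = 57.6273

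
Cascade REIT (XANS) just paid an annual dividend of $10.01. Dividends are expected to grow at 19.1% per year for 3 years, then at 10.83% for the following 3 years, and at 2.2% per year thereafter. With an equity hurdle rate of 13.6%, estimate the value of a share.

$162.01

Three-stage DDM. Project D₁…D_6; terminal Gordon value at t=6 with g = 0.022; discount at r = 0.136.
D_1 = 11.9219
D_2 = 14.1990
D_3 = 16.9110
D_4 = 18.7425
D_5 = 20.7723
D_6 = 23.0219
TV_6 = 23.5284/(0.136−0.022) = 206.3894
P₀ = Σ Dₜ/(1+r)ᵗ + TV_6/(1+r)^6 = 162.0111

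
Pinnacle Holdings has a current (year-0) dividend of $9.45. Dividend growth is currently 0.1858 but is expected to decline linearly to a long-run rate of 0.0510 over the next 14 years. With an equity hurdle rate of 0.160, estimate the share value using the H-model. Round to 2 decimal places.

$172.93

H-model: P₀ = D₀[(1+g_L) + H(g_S−g_L)]/(r−g_L), with H = 14/2 = 7.
P₀ = 9.45 × [(1+0.051) + 7×(0.1858−0.051)] / (0.16−0.051)
   = 9.45 × 1.9946 / 0.109 = 172.9263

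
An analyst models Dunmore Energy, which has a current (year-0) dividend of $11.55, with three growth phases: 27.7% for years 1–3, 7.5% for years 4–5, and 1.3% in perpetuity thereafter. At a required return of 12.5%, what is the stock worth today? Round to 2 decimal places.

Three-stage DDM. Project D₁…D_5; terminal Gordon value at t=5 with g = 0.013; discount at r = 0.125.
D_1 = 14.7493
D_2 = 18.8349
D_3 = 24.0522
D_4 = 25.8561
D_5 = 27.7953
TV_5 = 28.1567/(0.125−0.013) = 251.3987
P₀ = Σ Dₜ/(1+r)ᵗ + TV_5/(1+r)^5 = 215.9598

$215.96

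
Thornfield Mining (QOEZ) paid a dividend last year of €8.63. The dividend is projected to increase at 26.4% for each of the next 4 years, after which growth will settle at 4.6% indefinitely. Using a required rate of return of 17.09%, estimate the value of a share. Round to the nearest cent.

€140.10

Two-stage DDM. Project D₁…D_4 at 0.264, terminal growth 0.046, discount at r = 0.1709.
D_1 = 10.9083
D_2 = 13.7881
D_3 = 17.4282
D_4 = 22.0292
Terminal value at t=4: TV = D_5/(r−g) = 23.0426/(0.1709−0.046) = 184.4881
P₀ = 10.9083/(1+0.1709)^1 + 13.7881/(1+0.1709)^2 + 17.4282/(1+0.1709)^3 + 22.0292/(1+0.1709)^4 + 184.4881/(1+0.1709)^4 = 140.0992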